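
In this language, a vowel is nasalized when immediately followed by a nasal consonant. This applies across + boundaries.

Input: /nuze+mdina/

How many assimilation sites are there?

2

/e/ before nasal /m/ → [ẽ]
/i/ before nasal /n/ → [ĩ]
2 segments change.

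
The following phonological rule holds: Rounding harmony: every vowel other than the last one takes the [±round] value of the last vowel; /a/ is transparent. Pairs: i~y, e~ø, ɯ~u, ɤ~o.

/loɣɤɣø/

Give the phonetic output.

[loɣoɣø]

/ɤ/ harmonizes with /ø/ ([+round]) → [o]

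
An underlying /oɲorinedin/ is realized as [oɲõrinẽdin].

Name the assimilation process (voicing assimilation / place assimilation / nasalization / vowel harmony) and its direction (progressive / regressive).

/o/→[õ] /e/→[ẽ].
Each target copies a feature from the preceding segment, so the direction is progressive.

nasalization, progressive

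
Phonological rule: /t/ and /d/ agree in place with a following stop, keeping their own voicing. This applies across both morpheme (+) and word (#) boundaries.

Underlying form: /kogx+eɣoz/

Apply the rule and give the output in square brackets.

no segment meets the rule's conditions; no change.

[kogx+eɣoz]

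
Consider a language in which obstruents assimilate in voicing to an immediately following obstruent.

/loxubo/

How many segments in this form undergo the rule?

0

No segment meets the rule's conditions.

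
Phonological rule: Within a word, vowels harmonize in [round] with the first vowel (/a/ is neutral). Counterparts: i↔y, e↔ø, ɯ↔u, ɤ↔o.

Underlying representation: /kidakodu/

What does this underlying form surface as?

/o/ harmonizes with /i/ ([-round]) → [ɤ]
/u/ harmonizes with /i/ ([-round]) → [ɯ]

[kidakɤdɯ]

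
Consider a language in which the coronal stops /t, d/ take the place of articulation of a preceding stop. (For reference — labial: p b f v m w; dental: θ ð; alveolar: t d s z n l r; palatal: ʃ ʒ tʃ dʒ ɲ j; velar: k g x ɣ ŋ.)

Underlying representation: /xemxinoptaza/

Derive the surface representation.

/t/ after /p/ (labial) → [p]

[xemxinoppaza]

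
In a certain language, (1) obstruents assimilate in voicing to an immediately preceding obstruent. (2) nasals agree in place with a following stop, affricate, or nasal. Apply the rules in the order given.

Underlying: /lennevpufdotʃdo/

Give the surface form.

Rule 1: /p/ after /v/ (voiced) → [b]
Rule 1: /d/ after /f/ (voiceless) → [t]
Rule 1: /d/ after /tʃ/ (voiceless) → [t]
After rule 1: lennevbuftotʃto
Rule 2: no segment meets the rule's conditions; no change.

[lennevbuftotʃto]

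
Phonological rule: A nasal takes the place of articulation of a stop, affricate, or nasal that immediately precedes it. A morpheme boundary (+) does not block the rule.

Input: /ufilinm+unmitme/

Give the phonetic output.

[ufilinn+unnitne]

/m/ after /n/ (alveolar) → [n]
/m/ after /n/ (alveolar) → [n]
/m/ after /t/ (alveolar) → [n]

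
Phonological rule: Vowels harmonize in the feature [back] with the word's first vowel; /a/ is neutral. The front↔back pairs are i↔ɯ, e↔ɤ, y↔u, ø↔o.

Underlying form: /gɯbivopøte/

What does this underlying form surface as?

/i/ harmonizes with /ɯ/ ([+back]) → [ɯ]
/ø/ harmonizes with /ɯ/ ([+back]) → [o]
/e/ harmonizes with /ɯ/ ([+back]) → [ɤ]

[gɯbɯvopotɤ]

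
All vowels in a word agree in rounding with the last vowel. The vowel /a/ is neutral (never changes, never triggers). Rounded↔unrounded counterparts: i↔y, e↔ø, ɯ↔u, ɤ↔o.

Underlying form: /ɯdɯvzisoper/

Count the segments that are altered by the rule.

/o/ harmonizes with /e/ ([-round]) → [ɤ]
1 segment changes.

1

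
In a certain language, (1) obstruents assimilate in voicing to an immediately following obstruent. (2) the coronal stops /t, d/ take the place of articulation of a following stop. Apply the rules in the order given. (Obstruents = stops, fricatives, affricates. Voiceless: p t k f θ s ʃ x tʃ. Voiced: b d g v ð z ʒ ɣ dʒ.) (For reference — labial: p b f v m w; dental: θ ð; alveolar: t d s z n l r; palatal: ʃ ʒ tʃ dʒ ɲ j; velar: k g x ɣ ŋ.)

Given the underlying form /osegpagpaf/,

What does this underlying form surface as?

Rule 1: /g/ before /p/ (voiceless) → [k]
Rule 1: /g/ before /p/ (voiceless) → [k]
After rule 1: osekpakpaf
Rule 2: no segment meets the rule's conditions; no change.

[osekpakpaf]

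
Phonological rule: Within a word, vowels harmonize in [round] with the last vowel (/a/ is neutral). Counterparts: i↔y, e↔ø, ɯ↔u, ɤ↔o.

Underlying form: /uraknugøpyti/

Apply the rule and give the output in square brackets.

[ɯraknɯgepiti]

/u/ harmonizes with /i/ ([-round]) → [ɯ]
/u/ harmonizes with /i/ ([-round]) → [ɯ]
/ø/ harmonizes with /i/ ([-round]) → [e]
/y/ harmonizes with /i/ ([-round]) → [i]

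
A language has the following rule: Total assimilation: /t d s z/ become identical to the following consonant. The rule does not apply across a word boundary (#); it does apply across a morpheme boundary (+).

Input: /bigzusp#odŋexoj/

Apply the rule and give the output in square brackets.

[bigzupp#oŋŋexoj]

/s/ before /p/ → [p] (total assimilation)
/d/ before /ŋ/ → [ŋ] (total assimilation)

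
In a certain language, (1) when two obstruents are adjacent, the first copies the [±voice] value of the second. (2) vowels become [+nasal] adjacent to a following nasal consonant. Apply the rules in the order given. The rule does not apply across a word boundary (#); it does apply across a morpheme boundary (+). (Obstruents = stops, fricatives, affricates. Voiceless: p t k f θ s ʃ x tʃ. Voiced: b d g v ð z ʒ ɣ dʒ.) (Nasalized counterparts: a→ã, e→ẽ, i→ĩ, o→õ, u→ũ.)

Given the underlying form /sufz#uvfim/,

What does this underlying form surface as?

Rule 1: /f/ before /z/ (voiced) → [v]
Rule 1: /v/ before /f/ (voiceless) → [f]
After rule 1: suvz#uffim
Rule 2: /i/ before nasal /m/ → [ĩ]

[suvz#uffĩm]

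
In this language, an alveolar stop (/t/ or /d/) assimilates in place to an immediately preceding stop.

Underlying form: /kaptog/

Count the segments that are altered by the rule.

1

/t/ after /p/ (labial) → [p]
1 segment changes.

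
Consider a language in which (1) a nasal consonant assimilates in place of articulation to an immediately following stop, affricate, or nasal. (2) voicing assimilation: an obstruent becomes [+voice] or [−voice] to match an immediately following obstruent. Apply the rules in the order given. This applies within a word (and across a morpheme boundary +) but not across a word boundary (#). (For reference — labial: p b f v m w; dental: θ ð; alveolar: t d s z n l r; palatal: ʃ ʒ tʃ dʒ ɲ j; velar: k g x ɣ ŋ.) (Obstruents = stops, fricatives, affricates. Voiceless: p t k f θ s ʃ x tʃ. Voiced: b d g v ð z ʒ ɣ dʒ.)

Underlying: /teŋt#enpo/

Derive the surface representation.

[tent#empo]

Rule 1: /ŋ/ before /t/ (alveolar) → [n]
Rule 1: /n/ before /p/ (labial) → [m]
After rule 1: tent#empo
Rule 2: no segment meets the rule's conditions; no change.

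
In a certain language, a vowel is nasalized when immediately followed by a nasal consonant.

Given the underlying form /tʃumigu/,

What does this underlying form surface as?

[tʃũmigu]

/u/ before nasal /m/ → [ũ]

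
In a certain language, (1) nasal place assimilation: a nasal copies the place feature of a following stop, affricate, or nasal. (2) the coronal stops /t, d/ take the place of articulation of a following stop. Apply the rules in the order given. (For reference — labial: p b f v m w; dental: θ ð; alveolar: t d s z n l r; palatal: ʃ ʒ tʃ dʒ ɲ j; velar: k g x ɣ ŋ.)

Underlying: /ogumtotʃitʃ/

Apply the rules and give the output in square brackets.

Rule 1: /m/ before /t/ (alveolar) → [n]
After rule 1: oguntotʃitʃ
Rule 2: no segment meets the rule's conditions; no change.

[oguntotʃitʃ]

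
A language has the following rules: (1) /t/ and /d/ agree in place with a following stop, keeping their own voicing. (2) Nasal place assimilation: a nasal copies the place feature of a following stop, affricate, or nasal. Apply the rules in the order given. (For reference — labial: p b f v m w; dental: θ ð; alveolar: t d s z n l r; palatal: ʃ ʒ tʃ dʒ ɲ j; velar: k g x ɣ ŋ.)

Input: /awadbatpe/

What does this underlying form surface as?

Rule 1: /d/ before /b/ (labial) → [b]
Rule 1: /t/ before /p/ (labial) → [p]
After rule 1: awabbappe
Rule 2: no segment meets the rule's conditions; no change.

[awabbappe]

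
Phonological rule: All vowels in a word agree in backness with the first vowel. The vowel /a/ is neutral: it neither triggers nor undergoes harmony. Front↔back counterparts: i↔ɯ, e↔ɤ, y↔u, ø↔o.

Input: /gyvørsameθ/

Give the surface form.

no segment meets the rule's conditions; no change.

[gyvørsameθ]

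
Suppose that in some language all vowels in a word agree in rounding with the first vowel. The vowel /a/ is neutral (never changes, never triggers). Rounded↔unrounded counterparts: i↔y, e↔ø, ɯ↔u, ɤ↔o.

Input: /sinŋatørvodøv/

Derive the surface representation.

[sinŋatervɤdev]

/ø/ harmonizes with /i/ ([-round]) → [e]
/o/ harmonizes with /i/ ([-round]) → [ɤ]
/ø/ harmonizes with /i/ ([-round]) → [e]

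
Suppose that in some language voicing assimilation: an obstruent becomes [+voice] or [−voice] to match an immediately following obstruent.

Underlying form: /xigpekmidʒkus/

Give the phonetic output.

[xikpekmitʃkus]

/g/ before /p/ (voiceless) → [k]
/dʒ/ before /k/ (voiceless) → [tʃ]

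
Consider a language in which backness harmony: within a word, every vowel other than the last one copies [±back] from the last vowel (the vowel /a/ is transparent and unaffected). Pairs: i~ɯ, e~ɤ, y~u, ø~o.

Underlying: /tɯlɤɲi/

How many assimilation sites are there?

2

/ɯ/ harmonizes with /i/ ([-back]) → [i]
/ɤ/ harmonizes with /i/ ([-back]) → [e]
2 segments change.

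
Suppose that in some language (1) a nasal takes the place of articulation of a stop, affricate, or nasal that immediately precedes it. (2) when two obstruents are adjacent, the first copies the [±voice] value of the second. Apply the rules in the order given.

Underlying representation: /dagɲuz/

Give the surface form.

[dagŋuz]

Rule 1: /ɲ/ after /g/ (velar) → [ŋ]
After rule 1: dagŋuz
Rule 2: no segment meets the rule's conditions; no change.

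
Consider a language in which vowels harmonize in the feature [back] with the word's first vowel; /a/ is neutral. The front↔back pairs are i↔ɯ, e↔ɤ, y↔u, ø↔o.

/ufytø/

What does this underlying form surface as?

/y/ harmonizes with /u/ ([+back]) → [u]
/ø/ harmonizes with /u/ ([+back]) → [o]

[ufuto]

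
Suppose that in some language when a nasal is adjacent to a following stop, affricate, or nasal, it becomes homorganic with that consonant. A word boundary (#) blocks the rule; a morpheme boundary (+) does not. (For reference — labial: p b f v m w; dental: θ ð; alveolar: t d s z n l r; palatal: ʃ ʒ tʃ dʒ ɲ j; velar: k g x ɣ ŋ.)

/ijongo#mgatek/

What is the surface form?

[ijoŋgo#ŋgatek]

/n/ before /g/ (velar) → [ŋ]
/m/ before /g/ (velar) → [ŋ]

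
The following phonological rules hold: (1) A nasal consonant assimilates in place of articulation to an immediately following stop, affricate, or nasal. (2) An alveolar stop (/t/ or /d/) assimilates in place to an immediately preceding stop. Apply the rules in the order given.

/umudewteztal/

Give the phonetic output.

[umudewteztal]

Rule 1: no segment meets the rule's conditions; no change.
After rule 1: umudewteztal
Rule 2: no segment meets the rule's conditions; no change.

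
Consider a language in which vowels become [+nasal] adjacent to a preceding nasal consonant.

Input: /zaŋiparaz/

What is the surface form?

[zaŋĩparaz]

/i/ after nasal /ŋ/ → [ĩ]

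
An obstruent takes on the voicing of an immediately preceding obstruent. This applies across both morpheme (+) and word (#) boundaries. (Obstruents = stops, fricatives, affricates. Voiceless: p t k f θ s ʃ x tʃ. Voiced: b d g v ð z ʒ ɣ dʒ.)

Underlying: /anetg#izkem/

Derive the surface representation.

/g/ after /t/ (voiceless) → [k]
/k/ after /z/ (voiced) → [g]

[anetk#izgem]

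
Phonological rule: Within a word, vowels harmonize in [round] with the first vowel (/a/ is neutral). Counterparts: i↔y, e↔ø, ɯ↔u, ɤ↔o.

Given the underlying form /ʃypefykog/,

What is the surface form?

/e/ harmonizes with /y/ ([+round]) → [ø]

[ʃypøfykog]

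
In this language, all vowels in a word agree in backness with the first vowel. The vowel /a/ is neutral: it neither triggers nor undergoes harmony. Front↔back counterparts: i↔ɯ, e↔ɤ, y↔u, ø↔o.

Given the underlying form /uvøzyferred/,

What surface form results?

/ø/ harmonizes with /u/ ([+back]) → [o]
/y/ harmonizes with /u/ ([+back]) → [u]
/e/ harmonizes with /u/ ([+back]) → [ɤ]
/e/ harmonizes with /u/ ([+back]) → [ɤ]

[uvozufɤrrɤd]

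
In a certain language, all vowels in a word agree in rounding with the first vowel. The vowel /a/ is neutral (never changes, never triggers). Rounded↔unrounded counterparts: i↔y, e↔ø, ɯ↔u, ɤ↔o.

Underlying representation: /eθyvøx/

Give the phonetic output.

[eθivex]

/y/ harmonizes with /e/ ([-round]) → [i]
/ø/ harmonizes with /e/ ([-round]) → [e]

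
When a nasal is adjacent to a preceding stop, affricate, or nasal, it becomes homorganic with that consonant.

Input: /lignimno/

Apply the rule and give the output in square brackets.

/n/ after /g/ (velar) → [ŋ]
/n/ after /m/ (labial) → [m]

[ligŋimmo]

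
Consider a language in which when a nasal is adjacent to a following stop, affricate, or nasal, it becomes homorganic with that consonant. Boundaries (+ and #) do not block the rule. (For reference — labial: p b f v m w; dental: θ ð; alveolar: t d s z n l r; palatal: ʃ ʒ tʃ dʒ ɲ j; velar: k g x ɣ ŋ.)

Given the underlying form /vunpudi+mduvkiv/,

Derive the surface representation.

[vumpudi+nduvkiv]

/n/ before /p/ (labial) → [m]
/m/ before /d/ (alveolar) → [n]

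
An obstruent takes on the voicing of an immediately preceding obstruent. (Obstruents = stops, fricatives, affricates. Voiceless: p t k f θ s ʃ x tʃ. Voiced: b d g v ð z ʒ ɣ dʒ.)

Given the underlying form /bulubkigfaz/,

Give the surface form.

/k/ after /b/ (voiced) → [g]
/f/ after /g/ (voiced) → [v]

[bulubgigvaz]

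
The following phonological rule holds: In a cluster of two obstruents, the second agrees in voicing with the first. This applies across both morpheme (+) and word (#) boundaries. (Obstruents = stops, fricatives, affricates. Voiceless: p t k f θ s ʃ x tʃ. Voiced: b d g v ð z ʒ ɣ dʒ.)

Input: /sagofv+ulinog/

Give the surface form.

[sagoff+ulinog]

/v/ after /f/ (voiceless) → [f]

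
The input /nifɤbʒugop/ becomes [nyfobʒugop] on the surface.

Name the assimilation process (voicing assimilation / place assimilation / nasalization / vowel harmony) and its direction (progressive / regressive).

/i/→[y] /ɤ/→[o].
Vowels agree with the last vowel, so the harmony is regressive.

vowel harmony, regressive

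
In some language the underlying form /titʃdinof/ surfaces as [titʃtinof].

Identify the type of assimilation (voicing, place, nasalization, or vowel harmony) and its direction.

voicing assimilation, progressive

/d/→[t].
Each target copies a feature from the preceding segment, so the direction is progressive.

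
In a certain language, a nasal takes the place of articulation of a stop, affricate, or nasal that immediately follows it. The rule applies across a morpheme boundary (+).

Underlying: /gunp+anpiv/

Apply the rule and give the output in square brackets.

[gump+ampiv]

/n/ before /p/ (labial) → [m]
/n/ before /p/ (labial) → [m]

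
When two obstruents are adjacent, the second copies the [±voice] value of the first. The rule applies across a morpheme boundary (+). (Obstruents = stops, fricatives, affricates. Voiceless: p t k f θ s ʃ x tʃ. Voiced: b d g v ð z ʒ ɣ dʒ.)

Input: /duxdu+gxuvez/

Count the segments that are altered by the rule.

2

/d/ after /x/ (voiceless) → [t]
/x/ after /g/ (voiced) → [ɣ]
2 segments change.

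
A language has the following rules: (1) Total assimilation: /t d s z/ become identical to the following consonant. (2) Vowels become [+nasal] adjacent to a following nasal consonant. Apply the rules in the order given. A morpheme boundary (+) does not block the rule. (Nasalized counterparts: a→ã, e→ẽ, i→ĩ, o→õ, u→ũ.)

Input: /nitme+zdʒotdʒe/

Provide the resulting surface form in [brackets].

[nĩmme+dʒdʒodʒdʒe]

Rule 1: /t/ before /m/ → [m] (total assimilation)
Rule 1: /z/ before /dʒ/ → [dʒ] (total assimilation)
Rule 1: /t/ before /dʒ/ → [dʒ] (total assimilation)
After rule 1: nimme+dʒdʒodʒdʒe
Rule 2: /i/ before nasal /m/ → [ĩ]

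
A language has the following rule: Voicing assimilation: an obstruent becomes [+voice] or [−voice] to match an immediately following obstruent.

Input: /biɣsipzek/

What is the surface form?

/ɣ/ before /s/ (voiceless) → [x]
/p/ before /z/ (voiced) → [b]

[bixsibzek]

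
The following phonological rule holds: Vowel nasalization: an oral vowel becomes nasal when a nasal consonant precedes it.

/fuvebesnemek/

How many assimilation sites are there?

/e/ after nasal /n/ → [ẽ]
/e/ after nasal /m/ → [ẽ]
2 segments change.

2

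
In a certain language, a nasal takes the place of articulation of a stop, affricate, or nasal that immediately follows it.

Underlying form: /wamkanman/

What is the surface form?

/m/ before /k/ (velar) → [ŋ]
/n/ before /m/ (labial) → [m]

[waŋkamman]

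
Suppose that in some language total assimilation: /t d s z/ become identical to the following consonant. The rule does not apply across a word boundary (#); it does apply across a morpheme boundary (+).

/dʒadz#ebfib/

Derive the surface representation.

[dʒazz#ebfib]

/d/ before /z/ → [z] (total assimilation)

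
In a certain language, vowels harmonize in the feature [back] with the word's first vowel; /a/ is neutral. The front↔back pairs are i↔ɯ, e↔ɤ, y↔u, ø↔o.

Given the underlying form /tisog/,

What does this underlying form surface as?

/o/ harmonizes with /i/ ([-back]) → [ø]

[tisøg]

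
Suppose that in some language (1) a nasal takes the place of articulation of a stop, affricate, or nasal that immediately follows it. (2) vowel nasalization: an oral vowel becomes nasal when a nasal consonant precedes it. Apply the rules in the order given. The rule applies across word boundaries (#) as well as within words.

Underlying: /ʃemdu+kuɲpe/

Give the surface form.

Rule 1: /m/ before /d/ (alveolar) → [n]
Rule 1: /ɲ/ before /p/ (labial) → [m]
After rule 1: ʃendu+kumpe
Rule 2: no segment meets the rule's conditions; no change.

[ʃendu+kumpe]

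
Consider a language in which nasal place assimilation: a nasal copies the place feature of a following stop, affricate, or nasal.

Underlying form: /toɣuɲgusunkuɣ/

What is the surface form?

/ɲ/ before /g/ (velar) → [ŋ]
/n/ before /k/ (velar) → [ŋ]

[toɣuŋgusuŋkuɣ]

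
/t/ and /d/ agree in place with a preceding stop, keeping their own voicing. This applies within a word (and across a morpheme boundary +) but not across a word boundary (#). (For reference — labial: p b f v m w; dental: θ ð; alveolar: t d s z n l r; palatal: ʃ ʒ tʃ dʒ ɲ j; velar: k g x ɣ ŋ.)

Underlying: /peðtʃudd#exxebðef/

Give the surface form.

[peðtʃudd#exxebðef]

no segment meets the rule's conditions; no change.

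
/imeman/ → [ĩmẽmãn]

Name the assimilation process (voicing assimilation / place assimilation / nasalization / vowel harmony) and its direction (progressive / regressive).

nasalization, regressive

/i/→[ĩ] /e/→[ẽ] /a/→[ã].
Each target copies a feature from the following segment, so the direction is regressive.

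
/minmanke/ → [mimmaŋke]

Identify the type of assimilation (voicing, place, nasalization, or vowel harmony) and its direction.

place assimilation, regressive

/n/→[m] /n/→[ŋ].
Each target copies a feature from the following segment, so the direction is regressive.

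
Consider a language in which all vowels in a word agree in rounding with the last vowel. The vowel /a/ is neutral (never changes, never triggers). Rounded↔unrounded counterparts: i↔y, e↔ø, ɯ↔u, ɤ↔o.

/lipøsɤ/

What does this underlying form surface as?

/ø/ harmonizes with /ɤ/ ([-round]) → [e]

[lipesɤ]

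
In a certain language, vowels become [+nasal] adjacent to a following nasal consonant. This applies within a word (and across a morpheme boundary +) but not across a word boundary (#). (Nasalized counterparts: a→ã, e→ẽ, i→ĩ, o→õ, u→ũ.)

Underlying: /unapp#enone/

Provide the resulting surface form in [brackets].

[ũnapp#ẽnõne]

/u/ before nasal /n/ → [ũ]
/e/ before nasal /n/ → [ẽ]
/o/ before nasal /n/ → [õ]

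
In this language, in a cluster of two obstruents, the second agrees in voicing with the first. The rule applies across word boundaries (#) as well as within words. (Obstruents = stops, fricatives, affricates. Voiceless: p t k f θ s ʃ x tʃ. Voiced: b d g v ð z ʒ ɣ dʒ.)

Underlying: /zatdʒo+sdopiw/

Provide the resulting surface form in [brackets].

[zattʃo+stopiw]

/dʒ/ after /t/ (voiceless) → [tʃ]
/d/ after /s/ (voiceless) → [t]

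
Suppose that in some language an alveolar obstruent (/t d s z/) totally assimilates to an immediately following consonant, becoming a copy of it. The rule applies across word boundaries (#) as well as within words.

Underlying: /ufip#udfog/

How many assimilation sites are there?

/d/ before /f/ → [f] (total assimilation)
1 segment changes.

1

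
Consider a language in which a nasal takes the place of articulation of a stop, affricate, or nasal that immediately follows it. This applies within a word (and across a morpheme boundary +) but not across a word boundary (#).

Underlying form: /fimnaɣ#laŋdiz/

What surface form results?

[finnaɣ#landiz]

/m/ before /n/ (alveolar) → [n]
/ŋ/ before /d/ (alveolar) → [n]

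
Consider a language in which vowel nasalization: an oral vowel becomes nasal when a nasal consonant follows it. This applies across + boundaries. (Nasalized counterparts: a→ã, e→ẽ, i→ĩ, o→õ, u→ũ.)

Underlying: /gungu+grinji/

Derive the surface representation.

[gũngu+grĩnji]

/u/ before nasal /n/ → [ũ]
/i/ before nasal /n/ → [ĩ]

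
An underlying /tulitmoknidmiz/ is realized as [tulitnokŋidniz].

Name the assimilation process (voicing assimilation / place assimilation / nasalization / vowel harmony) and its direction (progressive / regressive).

/m/→[n] /n/→[ŋ] /m/→[n].
Each target copies a feature from the preceding segment, so the direction is progressive.

place assimilation, progressive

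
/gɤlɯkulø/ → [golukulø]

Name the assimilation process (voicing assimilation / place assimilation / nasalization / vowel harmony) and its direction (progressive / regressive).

/ɤ/→[o] /ɯ/→[u].
Vowels agree with the last vowel, so the harmony is regressive.

vowel harmony, regressive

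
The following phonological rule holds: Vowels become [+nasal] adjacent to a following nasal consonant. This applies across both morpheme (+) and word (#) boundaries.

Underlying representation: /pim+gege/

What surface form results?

[pĩm+gege]

/i/ before nasal /m/ → [ĩ]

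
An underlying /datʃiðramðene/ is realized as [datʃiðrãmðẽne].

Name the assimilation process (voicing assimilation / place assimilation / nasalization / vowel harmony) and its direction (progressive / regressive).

/a/→[ã] /e/→[ẽ].
Each target copies a feature from the following segment, so the direction is regressive.

nasalization, regressive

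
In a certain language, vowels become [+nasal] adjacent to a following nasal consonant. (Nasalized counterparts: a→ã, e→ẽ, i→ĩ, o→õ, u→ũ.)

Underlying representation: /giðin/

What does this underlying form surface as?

/i/ before nasal /n/ → [ĩ]

[giðĩn]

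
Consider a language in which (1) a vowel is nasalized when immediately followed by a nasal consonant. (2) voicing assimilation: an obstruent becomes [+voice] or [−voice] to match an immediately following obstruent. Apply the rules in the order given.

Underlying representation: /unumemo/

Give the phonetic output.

[ũnũmẽmo]

Rule 1: /u/ before nasal /n/ → [ũ]
Rule 1: /u/ before nasal /m/ → [ũ]
Rule 1: /e/ before nasal /m/ → [ẽ]
After rule 1: ũnũmẽmo
Rule 2: no segment meets the rule's conditions; no change.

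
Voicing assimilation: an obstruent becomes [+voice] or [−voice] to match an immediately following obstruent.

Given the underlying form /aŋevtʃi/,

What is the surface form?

/v/ before /tʃ/ (voiceless) → [f]

[aŋeftʃi]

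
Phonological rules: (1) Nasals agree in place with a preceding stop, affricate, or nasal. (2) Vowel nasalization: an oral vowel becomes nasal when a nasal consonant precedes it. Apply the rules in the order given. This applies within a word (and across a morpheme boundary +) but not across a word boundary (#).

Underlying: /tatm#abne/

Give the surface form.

[tatn#abmẽ]

Rule 1: /m/ after /t/ (alveolar) → [n]
Rule 1: /n/ after /b/ (labial) → [m]
After rule 1: tatn#abme
Rule 2: /e/ after nasal /m/ → [ẽ]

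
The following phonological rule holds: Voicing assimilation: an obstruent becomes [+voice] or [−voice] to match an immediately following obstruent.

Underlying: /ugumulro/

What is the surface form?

no segment meets the rule's conditions; no change.

[ugumulro]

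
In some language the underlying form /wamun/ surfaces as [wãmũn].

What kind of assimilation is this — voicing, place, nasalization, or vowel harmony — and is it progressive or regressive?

nasalization, regressive

/a/→[ã] /u/→[ũ].
Each target copies a feature from the following segment, so the direction is regressive.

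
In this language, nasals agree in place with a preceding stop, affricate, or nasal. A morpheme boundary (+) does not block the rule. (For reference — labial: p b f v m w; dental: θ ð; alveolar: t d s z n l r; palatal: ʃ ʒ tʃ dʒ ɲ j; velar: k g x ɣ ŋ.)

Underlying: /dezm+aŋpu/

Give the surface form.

[dezm+aŋpu]

no segment meets the rule's conditions; no change.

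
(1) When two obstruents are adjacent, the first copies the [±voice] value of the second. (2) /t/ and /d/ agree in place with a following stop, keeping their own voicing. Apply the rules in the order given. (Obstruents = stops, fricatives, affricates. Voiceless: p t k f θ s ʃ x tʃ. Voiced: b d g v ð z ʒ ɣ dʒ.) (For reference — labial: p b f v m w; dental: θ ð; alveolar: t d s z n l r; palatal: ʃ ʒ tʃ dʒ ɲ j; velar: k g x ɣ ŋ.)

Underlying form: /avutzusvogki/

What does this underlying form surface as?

[avudzuzvokki]

Rule 1: /t/ before /z/ (voiced) → [d]
Rule 1: /s/ before /v/ (voiced) → [z]
Rule 1: /g/ before /k/ (voiceless) → [k]
After rule 1: avudzuzvokki
Rule 2: no segment meets the rule's conditions; no change.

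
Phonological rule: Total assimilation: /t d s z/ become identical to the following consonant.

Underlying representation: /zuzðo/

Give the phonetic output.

/z/ before /ð/ → [ð] (total assimilation)

[zuððo]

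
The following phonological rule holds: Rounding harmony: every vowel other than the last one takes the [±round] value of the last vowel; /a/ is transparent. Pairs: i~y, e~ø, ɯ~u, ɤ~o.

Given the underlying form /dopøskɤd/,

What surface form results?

[dɤpeskɤd]

/o/ harmonizes with /ɤ/ ([-round]) → [ɤ]
/ø/ harmonizes with /ɤ/ ([-round]) → [e]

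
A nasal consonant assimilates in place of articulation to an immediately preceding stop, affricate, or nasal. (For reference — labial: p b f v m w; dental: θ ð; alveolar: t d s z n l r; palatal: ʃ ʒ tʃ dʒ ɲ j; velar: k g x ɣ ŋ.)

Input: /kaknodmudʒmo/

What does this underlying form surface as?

/n/ after /k/ (velar) → [ŋ]
/m/ after /d/ (alveolar) → [n]
/m/ after /dʒ/ (palatal) → [ɲ]

[kakŋodnudʒɲo]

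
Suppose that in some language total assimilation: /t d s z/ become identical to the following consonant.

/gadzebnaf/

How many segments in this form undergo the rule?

/d/ before /z/ → [z] (total assimilation)
1 segment changes.

1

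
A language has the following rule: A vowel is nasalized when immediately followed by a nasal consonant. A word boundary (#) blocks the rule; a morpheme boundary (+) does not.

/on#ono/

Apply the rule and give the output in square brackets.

/o/ before nasal /n/ → [õ]
/o/ before nasal /n/ → [õ]

[õn#õno]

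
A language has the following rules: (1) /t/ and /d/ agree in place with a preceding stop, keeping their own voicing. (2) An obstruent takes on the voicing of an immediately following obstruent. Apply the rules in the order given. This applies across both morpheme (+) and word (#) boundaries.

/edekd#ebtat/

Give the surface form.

[edegg#eppat]

Rule 1: /d/ after /k/ (velar) → [g]
Rule 1: /t/ after /b/ (labial) → [p]
After rule 1: edekg#ebpat
Rule 2: /k/ before /g/ (voiced) → [g]
Rule 2: /b/ before /p/ (voiceless) → [p]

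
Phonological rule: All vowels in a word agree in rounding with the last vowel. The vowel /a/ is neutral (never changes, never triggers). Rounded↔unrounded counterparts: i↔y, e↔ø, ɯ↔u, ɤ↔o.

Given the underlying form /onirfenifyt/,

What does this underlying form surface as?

[onyrfønyfyt]

/i/ harmonizes with /y/ ([+round]) → [y]
/e/ harmonizes with /y/ ([+round]) → [ø]
/i/ harmonizes with /y/ ([+round]) → [y]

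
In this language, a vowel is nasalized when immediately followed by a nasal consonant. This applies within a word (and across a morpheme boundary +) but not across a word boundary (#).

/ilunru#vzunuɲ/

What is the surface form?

/u/ before nasal /n/ → [ũ]
/u/ before nasal /n/ → [ũ]
/u/ before nasal /ɲ/ → [ũ]

[ilũnru#vzũnũɲ]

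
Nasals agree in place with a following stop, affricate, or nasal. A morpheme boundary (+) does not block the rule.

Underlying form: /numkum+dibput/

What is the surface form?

/m/ before /k/ (velar) → [ŋ]
/m/ before /d/ (alveolar) → [n]

[nuŋkun+dibput]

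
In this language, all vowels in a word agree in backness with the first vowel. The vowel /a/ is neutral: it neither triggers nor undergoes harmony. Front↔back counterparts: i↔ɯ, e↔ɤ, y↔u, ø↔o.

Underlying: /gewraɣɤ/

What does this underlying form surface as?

[gewraɣe]

/ɤ/ harmonizes with /e/ ([-back]) → [e]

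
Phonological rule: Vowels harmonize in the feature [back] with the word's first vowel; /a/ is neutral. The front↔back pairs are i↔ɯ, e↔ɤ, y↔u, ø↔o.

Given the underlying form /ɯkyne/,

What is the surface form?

[ɯkunɤ]

/y/ harmonizes with /ɯ/ ([+back]) → [u]
/e/ harmonizes with /ɯ/ ([+back]) → [ɤ]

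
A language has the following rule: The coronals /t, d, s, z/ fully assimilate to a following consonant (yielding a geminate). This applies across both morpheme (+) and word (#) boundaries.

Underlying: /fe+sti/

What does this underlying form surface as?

/s/ before /t/ → [t] (total assimilation)

[fe+tti]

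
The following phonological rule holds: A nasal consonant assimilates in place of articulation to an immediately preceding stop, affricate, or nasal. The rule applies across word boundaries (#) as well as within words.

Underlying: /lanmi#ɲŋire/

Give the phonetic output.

[lanni#ɲɲire]

/m/ after /n/ (alveolar) → [n]
/ŋ/ after /ɲ/ (palatal) → [ɲ]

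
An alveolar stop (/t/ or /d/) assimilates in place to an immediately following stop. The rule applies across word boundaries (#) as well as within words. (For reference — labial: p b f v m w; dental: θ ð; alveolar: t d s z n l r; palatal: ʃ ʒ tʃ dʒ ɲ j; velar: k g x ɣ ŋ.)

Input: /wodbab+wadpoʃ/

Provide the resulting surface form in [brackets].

[wobbab+wabpoʃ]

/d/ before /b/ (labial) → [b]
/d/ before /p/ (labial) → [b]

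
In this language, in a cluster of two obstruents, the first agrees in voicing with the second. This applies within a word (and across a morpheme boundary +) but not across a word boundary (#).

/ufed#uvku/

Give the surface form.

[ufed#ufku]

/v/ before /k/ (voiceless) → [f]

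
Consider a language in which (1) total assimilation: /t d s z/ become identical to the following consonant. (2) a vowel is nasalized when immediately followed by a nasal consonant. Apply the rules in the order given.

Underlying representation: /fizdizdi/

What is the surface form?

[fiddiddi]

Rule 1: /z/ before /d/ → [d] (total assimilation)
Rule 1: /z/ before /d/ → [d] (total assimilation)
After rule 1: fiddiddi
Rule 2: no segment meets the rule's conditions; no change.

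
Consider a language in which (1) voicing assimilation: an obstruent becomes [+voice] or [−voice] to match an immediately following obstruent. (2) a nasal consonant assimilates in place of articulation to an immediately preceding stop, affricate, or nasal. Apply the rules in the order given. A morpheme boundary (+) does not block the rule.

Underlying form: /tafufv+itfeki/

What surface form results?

[tafuvv+itfeki]

Rule 1: /f/ before /v/ (voiced) → [v]
After rule 1: tafuvv+itfeki
Rule 2: no segment meets the rule's conditions; no change.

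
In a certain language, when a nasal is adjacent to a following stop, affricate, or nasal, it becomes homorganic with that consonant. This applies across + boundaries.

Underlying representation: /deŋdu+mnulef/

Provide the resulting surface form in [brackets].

[dendu+nnulef]

/ŋ/ before /d/ (alveolar) → [n]
/m/ before /n/ (alveolar) → [n]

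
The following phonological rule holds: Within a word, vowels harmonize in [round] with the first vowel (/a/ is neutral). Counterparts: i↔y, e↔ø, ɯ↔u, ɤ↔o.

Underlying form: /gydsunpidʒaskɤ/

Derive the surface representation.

/i/ harmonizes with /y/ ([+round]) → [y]
/ɤ/ harmonizes with /y/ ([+round]) → [o]

[gydsunpydʒasko]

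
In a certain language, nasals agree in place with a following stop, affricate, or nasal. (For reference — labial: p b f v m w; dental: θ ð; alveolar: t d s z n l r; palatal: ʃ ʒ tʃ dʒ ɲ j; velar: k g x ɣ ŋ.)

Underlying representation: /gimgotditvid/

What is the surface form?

[giŋgotditvid]

/m/ before /g/ (velar) → [ŋ]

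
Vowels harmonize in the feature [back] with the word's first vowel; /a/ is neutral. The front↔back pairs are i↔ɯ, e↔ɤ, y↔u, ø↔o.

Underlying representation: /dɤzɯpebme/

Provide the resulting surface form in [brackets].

/e/ harmonizes with /ɤ/ ([+back]) → [ɤ]
/e/ harmonizes with /ɤ/ ([+back]) → [ɤ]

[dɤzɯpɤbmɤ]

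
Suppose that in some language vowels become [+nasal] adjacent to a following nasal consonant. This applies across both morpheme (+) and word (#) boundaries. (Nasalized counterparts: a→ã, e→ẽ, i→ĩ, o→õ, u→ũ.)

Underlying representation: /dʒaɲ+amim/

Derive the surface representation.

/a/ before nasal /ɲ/ → [ã]
/a/ before nasal /m/ → [ã]
/i/ before nasal /m/ → [ĩ]

[dʒãɲ+ãmĩm]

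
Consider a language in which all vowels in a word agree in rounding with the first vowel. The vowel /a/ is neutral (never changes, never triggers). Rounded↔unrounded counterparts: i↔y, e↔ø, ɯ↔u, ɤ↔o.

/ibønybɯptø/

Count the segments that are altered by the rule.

/ø/ harmonizes with /i/ ([-round]) → [e]
/y/ harmonizes with /i/ ([-round]) → [i]
/ø/ harmonizes with /i/ ([-round]) → [e]
3 segments change.

3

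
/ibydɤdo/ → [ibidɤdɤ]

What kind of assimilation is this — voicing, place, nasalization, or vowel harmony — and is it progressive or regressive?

/y/→[i] /o/→[ɤ].
Vowels agree with the first vowel, so the harmony is progressive.

vowel harmony, progressive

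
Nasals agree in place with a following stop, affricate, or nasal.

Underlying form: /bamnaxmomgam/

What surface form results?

/m/ before /n/ (alveolar) → [n]
/m/ before /g/ (velar) → [ŋ]

[bannaxmoŋgam]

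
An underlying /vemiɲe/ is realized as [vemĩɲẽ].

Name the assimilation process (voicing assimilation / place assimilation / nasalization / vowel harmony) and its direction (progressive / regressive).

nasalization, progressive

/i/→[ĩ] /e/→[ẽ].
Each target copies a feature from the preceding segment, so the direction is progressive.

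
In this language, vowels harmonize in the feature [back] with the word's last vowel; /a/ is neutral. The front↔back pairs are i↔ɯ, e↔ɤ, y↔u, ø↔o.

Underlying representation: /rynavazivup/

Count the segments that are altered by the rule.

2

/y/ harmonizes with /u/ ([+back]) → [u]
/i/ harmonizes with /u/ ([+back]) → [ɯ]
2 segments change.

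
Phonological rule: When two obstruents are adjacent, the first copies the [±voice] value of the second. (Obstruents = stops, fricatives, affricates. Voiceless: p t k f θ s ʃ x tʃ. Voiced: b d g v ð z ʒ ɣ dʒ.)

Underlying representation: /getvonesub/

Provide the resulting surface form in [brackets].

/t/ before /v/ (voiced) → [d]

[gedvonesub]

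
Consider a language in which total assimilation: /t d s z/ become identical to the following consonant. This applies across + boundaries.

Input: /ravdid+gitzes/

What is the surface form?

[ravdig+gizzes]

/d/ before /g/ → [g] (total assimilation)
/t/ before /z/ → [z] (total assimilation)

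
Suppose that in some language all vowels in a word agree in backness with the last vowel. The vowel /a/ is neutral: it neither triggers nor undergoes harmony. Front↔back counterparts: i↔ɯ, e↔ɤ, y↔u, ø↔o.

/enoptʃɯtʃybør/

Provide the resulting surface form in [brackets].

/o/ harmonizes with /ø/ ([-back]) → [ø]
/ɯ/ harmonizes with /ø/ ([-back]) → [i]

[enøptʃitʃybør]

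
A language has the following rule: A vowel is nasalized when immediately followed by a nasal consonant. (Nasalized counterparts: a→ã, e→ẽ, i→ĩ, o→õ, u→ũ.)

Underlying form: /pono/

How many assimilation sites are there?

/o/ before nasal /n/ → [õ]
1 segment changes.

1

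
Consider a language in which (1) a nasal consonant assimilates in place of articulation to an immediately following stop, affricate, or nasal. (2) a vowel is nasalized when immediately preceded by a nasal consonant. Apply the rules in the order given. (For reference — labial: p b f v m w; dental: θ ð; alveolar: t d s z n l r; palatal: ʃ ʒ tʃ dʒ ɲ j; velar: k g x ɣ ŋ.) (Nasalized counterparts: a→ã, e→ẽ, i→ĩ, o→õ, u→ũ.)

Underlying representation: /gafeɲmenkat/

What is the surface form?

Rule 1: /ɲ/ before /m/ (labial) → [m]
Rule 1: /n/ before /k/ (velar) → [ŋ]
After rule 1: gafemmeŋkat
Rule 2: /e/ after nasal /m/ → [ẽ]

[gafemmẽŋkat]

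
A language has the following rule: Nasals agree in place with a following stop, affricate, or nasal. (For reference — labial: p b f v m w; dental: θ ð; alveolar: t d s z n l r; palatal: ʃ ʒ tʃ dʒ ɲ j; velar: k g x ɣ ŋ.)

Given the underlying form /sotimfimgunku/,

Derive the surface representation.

/m/ before /g/ (velar) → [ŋ]
/n/ before /k/ (velar) → [ŋ]

[sotimfiŋguŋku]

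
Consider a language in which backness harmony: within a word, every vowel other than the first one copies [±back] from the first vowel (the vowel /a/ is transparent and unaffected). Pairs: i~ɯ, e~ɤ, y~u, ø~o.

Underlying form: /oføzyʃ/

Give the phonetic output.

[ofozuʃ]

/ø/ harmonizes with /o/ ([+back]) → [o]
/y/ harmonizes with /o/ ([+back]) → [u]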